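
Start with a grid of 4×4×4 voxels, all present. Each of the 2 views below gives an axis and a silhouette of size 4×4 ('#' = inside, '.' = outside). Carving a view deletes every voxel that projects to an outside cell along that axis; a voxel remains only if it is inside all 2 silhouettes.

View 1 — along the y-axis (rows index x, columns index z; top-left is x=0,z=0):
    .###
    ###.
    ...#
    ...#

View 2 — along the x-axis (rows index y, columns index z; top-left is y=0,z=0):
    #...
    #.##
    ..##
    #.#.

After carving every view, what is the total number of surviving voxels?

voxel count = 15

start: 4×4×4 = 64 voxels
  1. axis=1 (XZ plane), |mask|=8  ⇒  voxels=32
  2. axis=0 (YZ plane), |mask|=8  ⇒  voxels=15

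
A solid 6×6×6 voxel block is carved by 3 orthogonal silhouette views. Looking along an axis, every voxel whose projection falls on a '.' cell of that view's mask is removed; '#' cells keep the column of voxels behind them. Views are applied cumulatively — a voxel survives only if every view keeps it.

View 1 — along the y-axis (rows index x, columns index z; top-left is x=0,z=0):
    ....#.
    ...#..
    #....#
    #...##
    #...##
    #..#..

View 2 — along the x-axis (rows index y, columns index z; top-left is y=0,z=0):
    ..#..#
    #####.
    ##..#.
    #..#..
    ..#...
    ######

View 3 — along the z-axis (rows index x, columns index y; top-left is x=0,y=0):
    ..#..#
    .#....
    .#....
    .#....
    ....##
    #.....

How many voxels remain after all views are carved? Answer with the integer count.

9 voxels

full grid |V| = 216
after view 1 [y-axis, 12 of 36 cells solid] → remaining = 72
after view 2 [x-axis, 19 of 36 cells solid] → remaining = 37
after view 3 [z-axis, 8 of 36 cells solid] → remaining = 9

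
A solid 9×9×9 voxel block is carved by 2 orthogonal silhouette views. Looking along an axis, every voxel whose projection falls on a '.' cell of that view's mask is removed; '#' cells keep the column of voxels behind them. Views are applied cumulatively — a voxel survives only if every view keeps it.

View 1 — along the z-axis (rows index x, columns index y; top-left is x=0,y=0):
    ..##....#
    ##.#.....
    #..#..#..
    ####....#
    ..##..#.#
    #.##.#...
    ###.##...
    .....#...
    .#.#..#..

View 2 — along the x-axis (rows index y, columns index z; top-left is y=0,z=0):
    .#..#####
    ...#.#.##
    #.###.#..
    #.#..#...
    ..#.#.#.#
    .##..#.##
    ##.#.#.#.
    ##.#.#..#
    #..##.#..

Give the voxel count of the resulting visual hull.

initial block: 9^3 = 729
after view 1 [z-axis, 31 of 81 cells solid] → remaining = 279
after view 2 [x-axis, 41 of 81 cells solid] → remaining = 138

|visual hull| = 138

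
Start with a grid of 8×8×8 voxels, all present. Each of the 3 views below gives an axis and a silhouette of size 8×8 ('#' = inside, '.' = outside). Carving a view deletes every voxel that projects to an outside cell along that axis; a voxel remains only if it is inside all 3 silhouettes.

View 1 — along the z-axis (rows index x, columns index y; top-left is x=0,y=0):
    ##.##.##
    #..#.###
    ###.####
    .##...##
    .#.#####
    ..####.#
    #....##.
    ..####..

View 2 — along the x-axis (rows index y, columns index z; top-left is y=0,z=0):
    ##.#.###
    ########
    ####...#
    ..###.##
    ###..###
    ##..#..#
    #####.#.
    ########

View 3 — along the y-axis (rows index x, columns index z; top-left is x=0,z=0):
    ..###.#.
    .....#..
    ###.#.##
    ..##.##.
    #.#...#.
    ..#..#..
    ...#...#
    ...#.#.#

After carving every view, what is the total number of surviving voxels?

|visual hull| = 101

start: 8×8×8 = 512 voxels
carve view 1 (along z, XY-mask fill 40/64): 320 voxels remain
carve view 2 (along x, YZ-mask fill 48/64): 239 voxels remain
carve view 3 (along y, XZ-mask fill 25/64): 101 voxels remain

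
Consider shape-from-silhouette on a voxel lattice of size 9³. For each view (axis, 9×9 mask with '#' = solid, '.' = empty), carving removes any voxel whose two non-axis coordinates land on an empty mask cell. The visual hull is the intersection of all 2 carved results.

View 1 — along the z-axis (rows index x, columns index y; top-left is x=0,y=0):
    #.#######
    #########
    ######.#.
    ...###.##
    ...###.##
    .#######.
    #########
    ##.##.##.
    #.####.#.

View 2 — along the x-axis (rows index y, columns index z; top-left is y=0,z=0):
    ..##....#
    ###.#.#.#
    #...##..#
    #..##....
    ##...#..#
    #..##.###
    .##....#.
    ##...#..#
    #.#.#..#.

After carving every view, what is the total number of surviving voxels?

|visual hull| = 254

start: 9×9×9 = 729 voxels
  1. axis=2 (XY plane), |mask|=62  ⇒  voxels=558
  2. axis=0 (YZ plane), |mask|=37  ⇒  voxels=254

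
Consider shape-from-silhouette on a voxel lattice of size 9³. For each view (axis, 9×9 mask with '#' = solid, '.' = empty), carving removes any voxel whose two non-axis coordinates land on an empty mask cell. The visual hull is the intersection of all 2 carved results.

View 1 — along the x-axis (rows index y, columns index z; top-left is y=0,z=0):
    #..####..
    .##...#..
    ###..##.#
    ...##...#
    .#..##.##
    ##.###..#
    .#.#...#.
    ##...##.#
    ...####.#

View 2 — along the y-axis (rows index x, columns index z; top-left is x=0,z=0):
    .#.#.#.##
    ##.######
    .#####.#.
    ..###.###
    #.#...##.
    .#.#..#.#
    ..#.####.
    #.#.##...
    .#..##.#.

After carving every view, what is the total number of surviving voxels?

206 voxels

full grid |V| = 729
[1] x-view keeps 41 columns → grid now 369
[2] y-view keeps 46 columns → grid now 206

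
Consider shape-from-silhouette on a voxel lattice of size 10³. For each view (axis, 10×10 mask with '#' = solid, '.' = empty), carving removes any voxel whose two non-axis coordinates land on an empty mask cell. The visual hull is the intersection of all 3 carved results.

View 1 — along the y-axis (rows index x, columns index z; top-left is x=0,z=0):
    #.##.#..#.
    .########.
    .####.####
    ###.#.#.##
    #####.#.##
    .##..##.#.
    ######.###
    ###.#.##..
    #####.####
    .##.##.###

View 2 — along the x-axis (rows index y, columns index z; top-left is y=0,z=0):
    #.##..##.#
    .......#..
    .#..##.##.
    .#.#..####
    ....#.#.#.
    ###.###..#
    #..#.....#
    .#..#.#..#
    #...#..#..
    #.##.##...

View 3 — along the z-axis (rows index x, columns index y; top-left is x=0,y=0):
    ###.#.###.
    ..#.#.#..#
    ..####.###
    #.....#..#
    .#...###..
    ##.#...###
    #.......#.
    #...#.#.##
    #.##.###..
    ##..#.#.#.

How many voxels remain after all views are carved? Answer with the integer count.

140 voxels

start: 10×10×10 = 1000 voxels
[1] y-view keeps 72 columns → grid now 720
[2] x-view keeps 43 columns → grid now 304
[3] z-view keeps 49 columns → grid now 140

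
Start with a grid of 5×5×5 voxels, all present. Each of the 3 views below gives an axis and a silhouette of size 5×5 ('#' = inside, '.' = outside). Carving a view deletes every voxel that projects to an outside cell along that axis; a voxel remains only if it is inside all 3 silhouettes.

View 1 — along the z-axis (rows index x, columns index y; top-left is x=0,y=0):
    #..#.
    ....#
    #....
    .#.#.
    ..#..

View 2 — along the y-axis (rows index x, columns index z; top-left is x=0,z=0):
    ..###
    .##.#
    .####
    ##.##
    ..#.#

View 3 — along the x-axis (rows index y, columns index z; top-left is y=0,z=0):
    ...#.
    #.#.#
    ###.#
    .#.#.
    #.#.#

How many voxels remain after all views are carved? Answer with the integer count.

|visual hull| = 11

full grid |V| = 125
step 1: project along z, AND mask (7/25) → |grid| = 35
step 2: project along y, AND mask (16/25) → |grid| = 23
step 3: project along x, AND mask (13/25) → |grid| = 11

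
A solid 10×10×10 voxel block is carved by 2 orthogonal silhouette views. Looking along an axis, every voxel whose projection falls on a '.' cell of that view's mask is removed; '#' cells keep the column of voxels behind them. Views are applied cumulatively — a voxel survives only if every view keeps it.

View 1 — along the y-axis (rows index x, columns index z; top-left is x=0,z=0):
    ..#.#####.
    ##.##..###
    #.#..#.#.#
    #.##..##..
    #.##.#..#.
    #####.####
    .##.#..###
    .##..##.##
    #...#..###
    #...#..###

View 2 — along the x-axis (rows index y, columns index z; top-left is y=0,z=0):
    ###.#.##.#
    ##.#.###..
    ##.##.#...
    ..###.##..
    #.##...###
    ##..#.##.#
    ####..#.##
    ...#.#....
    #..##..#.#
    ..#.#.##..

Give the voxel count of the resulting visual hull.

311 voxels

initial block: 10^3 = 1000
carve view 1 (along y, XZ-mask fill 59/100): 590 voxels remain
carve view 2 (along x, YZ-mask fill 53/100): 311 voxels remain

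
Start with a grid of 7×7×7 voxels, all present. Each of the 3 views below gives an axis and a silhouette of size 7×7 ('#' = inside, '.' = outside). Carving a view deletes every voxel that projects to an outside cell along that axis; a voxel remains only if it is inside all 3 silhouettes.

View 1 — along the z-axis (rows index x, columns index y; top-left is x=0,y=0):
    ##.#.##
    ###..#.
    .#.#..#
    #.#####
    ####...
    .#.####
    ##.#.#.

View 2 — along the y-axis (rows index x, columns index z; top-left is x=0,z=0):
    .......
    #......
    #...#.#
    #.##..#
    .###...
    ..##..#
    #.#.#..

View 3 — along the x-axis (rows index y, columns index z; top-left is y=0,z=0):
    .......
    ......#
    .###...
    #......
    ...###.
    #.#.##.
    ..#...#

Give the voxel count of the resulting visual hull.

24 voxels

initial block: 7^3 = 343
carve view 1 (along z, XY-mask fill 31/49): 217 voxels remain
carve view 2 (along y, XZ-mask fill 17/49): 76 voxels remain
carve view 3 (along x, YZ-mask fill 14/49): 24 voxels remain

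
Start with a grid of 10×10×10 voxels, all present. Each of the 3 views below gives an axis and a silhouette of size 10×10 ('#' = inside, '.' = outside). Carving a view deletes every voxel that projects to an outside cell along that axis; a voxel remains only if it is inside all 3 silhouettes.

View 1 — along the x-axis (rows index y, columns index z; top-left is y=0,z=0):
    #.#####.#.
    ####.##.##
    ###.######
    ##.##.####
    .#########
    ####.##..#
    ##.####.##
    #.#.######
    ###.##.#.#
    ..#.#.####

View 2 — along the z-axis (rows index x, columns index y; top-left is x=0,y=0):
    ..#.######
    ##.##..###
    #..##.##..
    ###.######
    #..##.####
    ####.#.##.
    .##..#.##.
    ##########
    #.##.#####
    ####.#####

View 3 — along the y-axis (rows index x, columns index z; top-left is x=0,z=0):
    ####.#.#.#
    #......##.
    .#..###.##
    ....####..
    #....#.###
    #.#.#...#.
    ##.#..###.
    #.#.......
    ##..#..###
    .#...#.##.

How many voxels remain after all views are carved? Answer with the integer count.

remaining voxels: 256

full grid |V| = 1000
V1 x: intersect with YZ mask (77 set) -- 770 left
V2 z: intersect with XY mask (74 set) -- 567 left
V3 y: intersect with XZ mask (47 set) -- 256 left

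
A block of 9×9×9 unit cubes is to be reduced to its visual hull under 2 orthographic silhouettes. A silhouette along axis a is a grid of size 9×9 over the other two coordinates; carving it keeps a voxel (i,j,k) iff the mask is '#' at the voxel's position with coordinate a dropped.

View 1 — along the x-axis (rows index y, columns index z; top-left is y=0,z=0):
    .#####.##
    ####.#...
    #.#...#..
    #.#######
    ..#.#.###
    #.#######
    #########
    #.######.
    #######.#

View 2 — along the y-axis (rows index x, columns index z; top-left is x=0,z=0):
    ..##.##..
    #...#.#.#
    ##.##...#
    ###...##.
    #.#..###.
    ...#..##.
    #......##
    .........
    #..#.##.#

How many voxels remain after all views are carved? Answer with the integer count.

start: 9×9×9 = 729 voxels
[1] x-view keeps 60 columns → grid now 540
[2] y-view keeps 34 columns → grid now 230

remaining voxels: 230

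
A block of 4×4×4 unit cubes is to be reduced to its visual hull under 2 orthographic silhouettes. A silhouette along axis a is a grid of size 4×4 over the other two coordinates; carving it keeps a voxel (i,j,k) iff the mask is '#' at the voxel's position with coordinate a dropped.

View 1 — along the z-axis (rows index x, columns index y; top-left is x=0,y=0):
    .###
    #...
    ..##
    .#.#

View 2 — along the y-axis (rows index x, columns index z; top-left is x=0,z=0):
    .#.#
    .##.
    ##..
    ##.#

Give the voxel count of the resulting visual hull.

remaining voxels: 18

start: 4×4×4 = 64 voxels
  1. axis=2 (XY plane), |mask|=8  ⇒  voxels=32
  2. axis=1 (XZ plane), |mask|=9  ⇒  voxels=18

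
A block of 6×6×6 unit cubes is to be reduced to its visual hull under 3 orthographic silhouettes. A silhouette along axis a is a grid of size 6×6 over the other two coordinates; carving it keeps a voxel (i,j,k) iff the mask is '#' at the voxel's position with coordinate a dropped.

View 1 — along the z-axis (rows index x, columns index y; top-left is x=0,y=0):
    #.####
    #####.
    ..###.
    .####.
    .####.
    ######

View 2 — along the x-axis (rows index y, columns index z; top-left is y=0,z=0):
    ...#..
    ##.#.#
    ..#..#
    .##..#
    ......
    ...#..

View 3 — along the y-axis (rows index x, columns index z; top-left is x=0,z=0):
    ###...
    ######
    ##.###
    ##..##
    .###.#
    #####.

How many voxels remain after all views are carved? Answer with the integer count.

initial block: 6^3 = 216
step 1: project along z, AND mask (27/36) → |grid| = 162
step 2: project along x, AND mask (11/36) → |grid| = 51
step 3: project along y, AND mask (27/36) → |grid| = 38

voxel count = 38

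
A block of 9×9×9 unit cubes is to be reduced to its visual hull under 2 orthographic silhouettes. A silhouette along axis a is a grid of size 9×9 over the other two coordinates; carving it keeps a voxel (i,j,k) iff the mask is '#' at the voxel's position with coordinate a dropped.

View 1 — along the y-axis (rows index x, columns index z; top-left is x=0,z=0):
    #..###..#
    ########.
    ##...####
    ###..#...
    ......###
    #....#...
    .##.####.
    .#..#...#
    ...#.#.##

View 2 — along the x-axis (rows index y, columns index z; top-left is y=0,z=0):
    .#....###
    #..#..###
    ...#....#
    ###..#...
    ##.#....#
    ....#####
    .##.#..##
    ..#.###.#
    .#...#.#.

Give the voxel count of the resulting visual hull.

174 voxels

before carving: 729 voxels (9×9×9)
after view 1 [y-axis, 41 of 81 cells solid] → remaining = 369
after view 2 [x-axis, 37 of 81 cells solid] → remaining = 174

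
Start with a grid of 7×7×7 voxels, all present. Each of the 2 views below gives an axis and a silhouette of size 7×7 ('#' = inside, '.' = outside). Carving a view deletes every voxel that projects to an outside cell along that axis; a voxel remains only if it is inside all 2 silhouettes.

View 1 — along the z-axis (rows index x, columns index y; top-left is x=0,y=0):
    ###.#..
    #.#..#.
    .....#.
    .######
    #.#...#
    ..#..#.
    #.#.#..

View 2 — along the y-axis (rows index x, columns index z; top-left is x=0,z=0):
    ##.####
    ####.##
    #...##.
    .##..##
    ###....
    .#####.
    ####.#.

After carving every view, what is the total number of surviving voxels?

|visual hull| = 103

full grid |V| = 343
carve view 1 (along z, XY-mask fill 22/49): 154 voxels remain
carve view 2 (along y, XZ-mask fill 32/49): 103 voxels remain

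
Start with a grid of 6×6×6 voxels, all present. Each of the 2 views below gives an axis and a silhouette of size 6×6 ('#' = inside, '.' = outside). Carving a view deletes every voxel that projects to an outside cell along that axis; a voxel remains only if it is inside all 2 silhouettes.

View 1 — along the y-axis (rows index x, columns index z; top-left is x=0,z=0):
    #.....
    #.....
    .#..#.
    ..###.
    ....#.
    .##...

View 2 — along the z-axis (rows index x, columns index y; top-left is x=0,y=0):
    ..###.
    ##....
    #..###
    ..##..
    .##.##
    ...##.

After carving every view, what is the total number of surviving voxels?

initial block: 6^3 = 216
V1 y: intersect with XZ mask (10 set) -- 60 left
V2 z: intersect with XY mask (17 set) -- 27 left

remaining voxels: 27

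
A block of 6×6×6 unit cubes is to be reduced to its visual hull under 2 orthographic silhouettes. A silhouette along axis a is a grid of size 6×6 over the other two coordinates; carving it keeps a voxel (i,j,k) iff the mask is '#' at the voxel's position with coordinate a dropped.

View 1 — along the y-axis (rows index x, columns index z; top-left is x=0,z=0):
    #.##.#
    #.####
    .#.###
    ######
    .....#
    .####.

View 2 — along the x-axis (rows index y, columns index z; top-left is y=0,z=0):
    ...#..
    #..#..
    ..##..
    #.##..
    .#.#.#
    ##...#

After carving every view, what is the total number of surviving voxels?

58 voxels

before carving: 216 voxels (6×6×6)
V1 y: intersect with XZ mask (24 set) -- 144 left
V2 x: intersect with YZ mask (14 set) -- 58 left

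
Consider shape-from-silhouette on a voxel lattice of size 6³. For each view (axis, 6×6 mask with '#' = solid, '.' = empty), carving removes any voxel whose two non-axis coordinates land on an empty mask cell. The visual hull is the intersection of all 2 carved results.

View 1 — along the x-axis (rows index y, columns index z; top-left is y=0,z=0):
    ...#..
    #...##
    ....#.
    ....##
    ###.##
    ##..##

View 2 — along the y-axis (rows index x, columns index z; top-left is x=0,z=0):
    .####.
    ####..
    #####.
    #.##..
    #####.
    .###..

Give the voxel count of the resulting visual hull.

start: 6×6×6 = 216 voxels
V1 x: intersect with YZ mask (16 set) -- 96 left
V2 y: intersect with XZ mask (24 set) -- 49 left

|visual hull| = 49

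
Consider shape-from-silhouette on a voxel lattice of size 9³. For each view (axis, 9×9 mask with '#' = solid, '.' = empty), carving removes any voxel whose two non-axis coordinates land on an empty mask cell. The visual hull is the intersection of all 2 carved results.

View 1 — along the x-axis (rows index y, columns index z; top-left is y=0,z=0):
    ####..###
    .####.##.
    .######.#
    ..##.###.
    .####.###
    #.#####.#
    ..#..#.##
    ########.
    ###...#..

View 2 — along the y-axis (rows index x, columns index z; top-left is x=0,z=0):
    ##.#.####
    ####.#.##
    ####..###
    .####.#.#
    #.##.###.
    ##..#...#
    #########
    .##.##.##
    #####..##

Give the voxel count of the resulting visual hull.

|visual hull| = 360

initial block: 9^3 = 729
step 1: project along x, AND mask (55/81) → |grid| = 495
step 2: project along y, AND mask (59/81) → |grid| = 360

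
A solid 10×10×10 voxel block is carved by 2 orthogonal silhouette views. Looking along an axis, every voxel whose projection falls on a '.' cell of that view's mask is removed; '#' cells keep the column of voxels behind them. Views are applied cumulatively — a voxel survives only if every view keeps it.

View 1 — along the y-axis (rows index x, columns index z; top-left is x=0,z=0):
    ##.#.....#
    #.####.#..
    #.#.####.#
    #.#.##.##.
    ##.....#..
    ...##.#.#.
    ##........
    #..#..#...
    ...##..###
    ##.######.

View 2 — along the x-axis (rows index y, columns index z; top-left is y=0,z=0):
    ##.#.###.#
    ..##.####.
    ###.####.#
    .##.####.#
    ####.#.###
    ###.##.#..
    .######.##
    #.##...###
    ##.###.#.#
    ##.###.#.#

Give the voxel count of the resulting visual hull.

remaining voxels: 337

before carving: 1000 voxels (10×10×10)
after view 1 [y-axis, 48 of 100 cells solid] → remaining = 480
after view 2 [x-axis, 70 of 100 cells solid] → remaining = 337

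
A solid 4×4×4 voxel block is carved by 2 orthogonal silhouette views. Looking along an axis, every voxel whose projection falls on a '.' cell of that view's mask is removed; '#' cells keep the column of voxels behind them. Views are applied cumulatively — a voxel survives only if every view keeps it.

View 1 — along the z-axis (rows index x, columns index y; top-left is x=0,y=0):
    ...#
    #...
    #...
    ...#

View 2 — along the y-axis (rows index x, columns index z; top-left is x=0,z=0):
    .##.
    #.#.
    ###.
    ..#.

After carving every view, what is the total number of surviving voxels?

voxel count = 8

start: 4×4×4 = 64 voxels
  1. axis=2 (XY plane), |mask|=4  ⇒  voxels=16
  2. axis=1 (XZ plane), |mask|=8  ⇒  voxels=8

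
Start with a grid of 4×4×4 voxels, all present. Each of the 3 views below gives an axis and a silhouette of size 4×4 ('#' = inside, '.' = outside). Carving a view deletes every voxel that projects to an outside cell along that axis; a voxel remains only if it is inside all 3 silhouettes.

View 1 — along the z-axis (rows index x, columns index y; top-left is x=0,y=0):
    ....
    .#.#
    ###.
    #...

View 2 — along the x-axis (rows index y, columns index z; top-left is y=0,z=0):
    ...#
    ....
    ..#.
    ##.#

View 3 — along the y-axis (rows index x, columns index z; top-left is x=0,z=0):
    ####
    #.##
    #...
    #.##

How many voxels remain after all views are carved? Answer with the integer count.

3 voxels

initial block: 4^3 = 64
carve view 1 (along z, XY-mask fill 6/16): 24 voxels remain
carve view 2 (along x, YZ-mask fill 5/16): 6 voxels remain
carve view 3 (along y, XZ-mask fill 11/16): 3 voxels remain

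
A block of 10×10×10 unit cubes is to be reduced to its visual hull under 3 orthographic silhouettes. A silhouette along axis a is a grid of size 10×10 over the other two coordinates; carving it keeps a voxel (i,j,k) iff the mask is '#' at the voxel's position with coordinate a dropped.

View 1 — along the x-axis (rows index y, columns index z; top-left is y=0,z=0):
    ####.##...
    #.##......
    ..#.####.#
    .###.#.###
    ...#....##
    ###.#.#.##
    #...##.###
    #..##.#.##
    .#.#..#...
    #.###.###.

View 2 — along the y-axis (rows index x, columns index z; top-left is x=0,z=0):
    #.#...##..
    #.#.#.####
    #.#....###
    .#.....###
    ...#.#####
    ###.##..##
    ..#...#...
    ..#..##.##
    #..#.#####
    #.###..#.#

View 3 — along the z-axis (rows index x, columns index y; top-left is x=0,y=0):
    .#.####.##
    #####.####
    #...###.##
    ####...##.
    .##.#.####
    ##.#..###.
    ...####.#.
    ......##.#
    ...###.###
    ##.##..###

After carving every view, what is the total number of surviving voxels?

full grid |V| = 1000
step 1: project along x, AND mask (54/100) → |grid| = 540
step 2: project along y, AND mask (53/100) → |grid| = 292
step 3: project along z, AND mask (62/100) → |grid| = 175

remaining voxels: 175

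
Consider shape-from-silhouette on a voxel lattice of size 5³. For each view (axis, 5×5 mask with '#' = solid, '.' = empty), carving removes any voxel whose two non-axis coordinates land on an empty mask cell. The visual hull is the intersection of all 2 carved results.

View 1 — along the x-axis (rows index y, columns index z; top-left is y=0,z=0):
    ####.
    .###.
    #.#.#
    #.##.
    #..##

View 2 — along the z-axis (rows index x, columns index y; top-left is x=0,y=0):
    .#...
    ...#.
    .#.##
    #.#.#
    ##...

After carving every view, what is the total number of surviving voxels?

initial block: 5^3 = 125
[1] x-view keeps 16 columns → grid now 80
[2] z-view keeps 10 columns → grid now 32

voxel count = 32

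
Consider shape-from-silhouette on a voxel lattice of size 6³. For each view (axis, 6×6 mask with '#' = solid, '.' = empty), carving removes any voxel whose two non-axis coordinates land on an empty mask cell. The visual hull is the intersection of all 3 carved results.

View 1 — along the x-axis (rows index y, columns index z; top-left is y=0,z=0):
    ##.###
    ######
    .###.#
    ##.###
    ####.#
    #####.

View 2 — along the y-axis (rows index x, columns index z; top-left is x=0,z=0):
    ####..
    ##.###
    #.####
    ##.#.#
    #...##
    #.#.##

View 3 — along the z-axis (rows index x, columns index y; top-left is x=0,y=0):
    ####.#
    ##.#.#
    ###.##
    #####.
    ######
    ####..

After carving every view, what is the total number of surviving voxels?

101 voxels

before carving: 216 voxels (6×6×6)
  1. axis=0 (YZ plane), |mask|=30  ⇒  voxels=180
  2. axis=1 (XZ plane), |mask|=25  ⇒  voxels=125
  3. axis=2 (XY plane), |mask|=29  ⇒  voxels=101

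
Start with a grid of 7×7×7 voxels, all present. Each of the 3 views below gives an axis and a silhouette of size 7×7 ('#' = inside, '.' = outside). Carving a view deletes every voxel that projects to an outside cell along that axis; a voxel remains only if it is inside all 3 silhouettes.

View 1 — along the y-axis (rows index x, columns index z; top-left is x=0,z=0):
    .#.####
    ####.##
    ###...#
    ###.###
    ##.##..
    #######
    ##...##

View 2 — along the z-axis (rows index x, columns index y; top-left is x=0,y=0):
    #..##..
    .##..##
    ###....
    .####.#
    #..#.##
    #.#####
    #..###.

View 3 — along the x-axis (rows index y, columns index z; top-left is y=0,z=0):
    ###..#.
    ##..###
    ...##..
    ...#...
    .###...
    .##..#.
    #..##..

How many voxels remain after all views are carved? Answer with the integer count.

before carving: 343 voxels (7×7×7)
carve view 1 (along y, XZ-mask fill 36/49): 252 voxels remain
carve view 2 (along z, XY-mask fill 29/49): 155 voxels remain
carve view 3 (along x, YZ-mask fill 21/49): 60 voxels remain

voxel count = 60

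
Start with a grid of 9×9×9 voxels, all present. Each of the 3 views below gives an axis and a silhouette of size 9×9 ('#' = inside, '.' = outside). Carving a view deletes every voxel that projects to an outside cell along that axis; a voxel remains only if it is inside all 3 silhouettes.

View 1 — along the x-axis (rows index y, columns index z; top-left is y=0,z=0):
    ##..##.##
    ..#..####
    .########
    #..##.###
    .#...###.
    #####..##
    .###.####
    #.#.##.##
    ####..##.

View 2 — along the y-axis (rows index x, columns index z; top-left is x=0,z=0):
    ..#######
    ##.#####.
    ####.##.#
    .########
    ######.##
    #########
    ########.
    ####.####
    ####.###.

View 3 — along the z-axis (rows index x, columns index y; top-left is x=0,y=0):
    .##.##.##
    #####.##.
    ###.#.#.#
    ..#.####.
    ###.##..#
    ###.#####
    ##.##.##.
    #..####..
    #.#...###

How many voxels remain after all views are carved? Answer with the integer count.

start: 9×9×9 = 729 voxels
V1 x: intersect with YZ mask (55 set) -- 495 left
V2 y: intersect with XZ mask (69 set) -- 422 left
V3 z: intersect with XY mask (54 set) -- 282 left

|visual hull| = 282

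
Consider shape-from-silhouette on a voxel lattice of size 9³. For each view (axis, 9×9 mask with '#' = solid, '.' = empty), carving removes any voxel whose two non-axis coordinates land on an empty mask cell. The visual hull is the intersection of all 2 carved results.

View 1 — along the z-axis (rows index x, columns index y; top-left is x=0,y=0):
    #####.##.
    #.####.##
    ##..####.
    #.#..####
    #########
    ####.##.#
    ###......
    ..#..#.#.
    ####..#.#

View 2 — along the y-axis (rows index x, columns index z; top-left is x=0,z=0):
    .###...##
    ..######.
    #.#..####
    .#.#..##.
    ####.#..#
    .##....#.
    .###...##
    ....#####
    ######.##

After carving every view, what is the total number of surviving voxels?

initial block: 9^3 = 729
  1. axis=2 (XY plane), |mask|=54  ⇒  voxels=486
  2. axis=1 (XZ plane), |mask|=48  ⇒  voxels=290

remaining voxels: 290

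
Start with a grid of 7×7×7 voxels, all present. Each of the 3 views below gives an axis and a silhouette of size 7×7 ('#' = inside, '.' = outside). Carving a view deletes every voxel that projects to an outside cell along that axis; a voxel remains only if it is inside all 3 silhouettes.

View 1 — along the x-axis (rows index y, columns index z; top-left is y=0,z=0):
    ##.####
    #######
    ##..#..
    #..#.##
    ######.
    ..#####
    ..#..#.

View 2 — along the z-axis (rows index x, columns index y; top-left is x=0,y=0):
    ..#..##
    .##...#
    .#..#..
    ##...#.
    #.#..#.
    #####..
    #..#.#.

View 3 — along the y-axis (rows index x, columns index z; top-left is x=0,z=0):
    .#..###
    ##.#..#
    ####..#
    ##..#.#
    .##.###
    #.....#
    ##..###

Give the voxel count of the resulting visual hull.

60 voxels

full grid |V| = 343
[1] x-view keeps 33 columns → grid now 231
[2] z-view keeps 22 columns → grid now 108
[3] y-view keeps 29 columns → grid now 60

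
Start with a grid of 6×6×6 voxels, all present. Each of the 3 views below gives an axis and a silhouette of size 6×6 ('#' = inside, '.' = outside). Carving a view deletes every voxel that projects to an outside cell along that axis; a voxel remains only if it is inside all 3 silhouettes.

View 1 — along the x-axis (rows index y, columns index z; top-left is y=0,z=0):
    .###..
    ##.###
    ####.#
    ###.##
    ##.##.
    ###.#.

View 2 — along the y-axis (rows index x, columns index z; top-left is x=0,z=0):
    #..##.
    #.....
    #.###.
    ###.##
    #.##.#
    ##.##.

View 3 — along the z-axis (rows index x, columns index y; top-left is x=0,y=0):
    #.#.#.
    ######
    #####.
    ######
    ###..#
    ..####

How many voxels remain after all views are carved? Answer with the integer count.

voxel count = 71

full grid |V| = 216
after view 1 [x-axis, 26 of 36 cells solid] → remaining = 156
after view 2 [y-axis, 21 of 36 cells solid] → remaining = 92
after view 3 [z-axis, 28 of 36 cells solid] → remaining = 71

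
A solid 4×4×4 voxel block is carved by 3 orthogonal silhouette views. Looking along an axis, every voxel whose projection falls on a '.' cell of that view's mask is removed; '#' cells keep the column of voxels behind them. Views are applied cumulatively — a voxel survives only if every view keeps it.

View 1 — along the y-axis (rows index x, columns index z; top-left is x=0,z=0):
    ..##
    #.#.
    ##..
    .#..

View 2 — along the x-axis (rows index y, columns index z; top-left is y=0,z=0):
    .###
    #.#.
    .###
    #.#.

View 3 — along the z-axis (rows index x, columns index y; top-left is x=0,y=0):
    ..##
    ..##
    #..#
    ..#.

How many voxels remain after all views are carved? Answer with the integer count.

start: 4×4×4 = 64 voxels
carve view 1 (along y, XZ-mask fill 7/16): 28 voxels remain
carve view 2 (along x, YZ-mask fill 10/16): 18 voxels remain
carve view 3 (along z, XY-mask fill 7/16): 9 voxels remain

remaining voxels: 9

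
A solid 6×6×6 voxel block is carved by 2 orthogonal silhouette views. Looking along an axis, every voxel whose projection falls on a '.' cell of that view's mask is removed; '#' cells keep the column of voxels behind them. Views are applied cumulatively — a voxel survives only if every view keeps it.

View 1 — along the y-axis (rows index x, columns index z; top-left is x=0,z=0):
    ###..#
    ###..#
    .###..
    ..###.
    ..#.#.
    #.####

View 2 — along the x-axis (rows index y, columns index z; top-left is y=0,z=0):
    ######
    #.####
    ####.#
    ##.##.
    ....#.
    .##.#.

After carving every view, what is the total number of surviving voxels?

before carving: 216 voxels (6×6×6)
step 1: project along y, AND mask (21/36) → |grid| = 126
step 2: project along x, AND mask (24/36) → |grid| = 84

voxel count = 84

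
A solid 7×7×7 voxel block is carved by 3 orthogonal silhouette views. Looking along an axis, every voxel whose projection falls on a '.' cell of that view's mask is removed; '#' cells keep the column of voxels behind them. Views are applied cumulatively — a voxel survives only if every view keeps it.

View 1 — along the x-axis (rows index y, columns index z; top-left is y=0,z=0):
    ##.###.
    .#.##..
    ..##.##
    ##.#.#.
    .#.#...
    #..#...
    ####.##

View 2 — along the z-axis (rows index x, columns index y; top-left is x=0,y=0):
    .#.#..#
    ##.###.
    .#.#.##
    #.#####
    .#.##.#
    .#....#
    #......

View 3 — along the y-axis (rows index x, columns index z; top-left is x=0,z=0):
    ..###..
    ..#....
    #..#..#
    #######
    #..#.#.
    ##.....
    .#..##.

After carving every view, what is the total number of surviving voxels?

before carving: 343 voxels (7×7×7)
  1. axis=0 (YZ plane), |mask|=26  ⇒  voxels=182
  2. axis=2 (XY plane), |mask|=25  ⇒  voxels=96
  3. axis=1 (XZ plane), |mask|=22  ⇒  voxels=50

50 voxels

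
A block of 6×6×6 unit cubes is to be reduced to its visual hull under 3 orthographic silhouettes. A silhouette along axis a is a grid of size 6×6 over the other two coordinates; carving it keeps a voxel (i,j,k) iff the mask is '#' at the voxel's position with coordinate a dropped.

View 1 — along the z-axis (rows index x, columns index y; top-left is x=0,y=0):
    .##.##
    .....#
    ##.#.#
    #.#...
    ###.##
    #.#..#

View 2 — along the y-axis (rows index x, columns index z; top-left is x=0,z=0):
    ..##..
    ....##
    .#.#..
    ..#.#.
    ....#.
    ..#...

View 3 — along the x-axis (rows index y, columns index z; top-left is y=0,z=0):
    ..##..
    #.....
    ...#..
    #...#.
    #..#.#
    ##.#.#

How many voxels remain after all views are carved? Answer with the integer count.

before carving: 216 voxels (6×6×6)
[1] z-view keeps 19 columns → grid now 114
[2] y-view keeps 10 columns → grid now 30
[3] x-view keeps 13 columns → grid now 9

voxel count = 9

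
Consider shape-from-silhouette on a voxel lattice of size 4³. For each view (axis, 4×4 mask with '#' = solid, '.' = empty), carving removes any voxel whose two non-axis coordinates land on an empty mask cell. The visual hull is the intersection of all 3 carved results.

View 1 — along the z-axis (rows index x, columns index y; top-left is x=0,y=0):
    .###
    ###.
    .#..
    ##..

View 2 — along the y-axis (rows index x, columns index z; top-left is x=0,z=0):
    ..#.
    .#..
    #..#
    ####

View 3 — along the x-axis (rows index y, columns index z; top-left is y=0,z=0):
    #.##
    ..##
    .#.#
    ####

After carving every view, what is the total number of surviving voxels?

9 voxels

start: 4×4×4 = 64 voxels
  1. axis=2 (XY plane), |mask|=9  ⇒  voxels=36
  2. axis=1 (XZ plane), |mask|=8  ⇒  voxels=16
  3. axis=0 (YZ plane), |mask|=11  ⇒  voxels=9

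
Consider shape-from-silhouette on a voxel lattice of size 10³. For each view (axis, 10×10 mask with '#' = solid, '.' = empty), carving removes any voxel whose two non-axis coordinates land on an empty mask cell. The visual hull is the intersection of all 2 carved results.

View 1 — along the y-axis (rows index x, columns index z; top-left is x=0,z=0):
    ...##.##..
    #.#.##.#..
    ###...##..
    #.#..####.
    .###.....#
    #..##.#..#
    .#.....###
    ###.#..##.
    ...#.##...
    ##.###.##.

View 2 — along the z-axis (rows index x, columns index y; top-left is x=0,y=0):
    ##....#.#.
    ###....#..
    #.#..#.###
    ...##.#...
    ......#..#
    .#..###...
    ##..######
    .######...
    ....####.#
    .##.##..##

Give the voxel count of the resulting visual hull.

initial block: 10^3 = 1000
carve view 1 (along y, XZ-mask fill 49/100): 490 voxels remain
carve view 2 (along z, XY-mask fill 48/100): 237 voxels remain

237 voxels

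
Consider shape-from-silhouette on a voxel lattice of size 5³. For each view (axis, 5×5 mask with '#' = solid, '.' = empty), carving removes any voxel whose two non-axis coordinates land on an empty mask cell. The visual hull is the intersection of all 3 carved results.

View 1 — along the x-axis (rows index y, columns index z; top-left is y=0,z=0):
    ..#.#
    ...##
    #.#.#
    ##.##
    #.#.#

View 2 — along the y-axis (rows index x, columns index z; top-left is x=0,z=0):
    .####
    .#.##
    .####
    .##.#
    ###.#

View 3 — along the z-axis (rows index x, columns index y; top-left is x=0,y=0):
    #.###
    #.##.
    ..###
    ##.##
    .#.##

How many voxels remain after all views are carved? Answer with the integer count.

voxel count = 35

start: 5×5×5 = 125 voxels
carve view 1 (along x, YZ-mask fill 14/25): 70 voxels remain
carve view 2 (along y, XZ-mask fill 18/25): 51 voxels remain
carve view 3 (along z, XY-mask fill 17/25): 35 voxels remain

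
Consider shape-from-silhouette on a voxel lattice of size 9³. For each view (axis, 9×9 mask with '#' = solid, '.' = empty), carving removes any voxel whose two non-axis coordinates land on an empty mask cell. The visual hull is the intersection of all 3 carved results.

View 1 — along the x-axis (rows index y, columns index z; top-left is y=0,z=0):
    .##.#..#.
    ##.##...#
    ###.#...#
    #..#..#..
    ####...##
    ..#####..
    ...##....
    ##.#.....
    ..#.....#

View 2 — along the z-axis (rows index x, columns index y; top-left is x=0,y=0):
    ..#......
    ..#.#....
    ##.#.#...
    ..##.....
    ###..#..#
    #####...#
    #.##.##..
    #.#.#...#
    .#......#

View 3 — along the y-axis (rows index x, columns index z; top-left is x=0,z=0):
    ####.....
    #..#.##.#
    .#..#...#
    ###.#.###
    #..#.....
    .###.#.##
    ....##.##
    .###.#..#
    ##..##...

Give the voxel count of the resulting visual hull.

remaining voxels: 63

start: 9×9×9 = 729 voxels
after view 1 [x-axis, 35 of 81 cells solid] → remaining = 315
after view 2 [z-axis, 31 of 81 cells solid] → remaining = 130
after view 3 [y-axis, 40 of 81 cells solid] → remaining = 63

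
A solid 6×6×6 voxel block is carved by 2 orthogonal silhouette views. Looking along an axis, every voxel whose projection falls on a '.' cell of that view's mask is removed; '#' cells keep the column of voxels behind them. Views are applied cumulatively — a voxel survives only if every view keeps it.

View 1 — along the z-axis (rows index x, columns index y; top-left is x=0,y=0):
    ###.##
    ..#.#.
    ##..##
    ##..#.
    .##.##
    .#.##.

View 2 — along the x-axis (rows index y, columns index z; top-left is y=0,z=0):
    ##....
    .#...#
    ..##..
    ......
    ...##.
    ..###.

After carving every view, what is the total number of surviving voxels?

|visual hull| = 43

initial block: 6^3 = 216
  1. axis=2 (XY plane), |mask|=21  ⇒  voxels=126
  2. axis=0 (YZ plane), |mask|=11  ⇒  voxels=43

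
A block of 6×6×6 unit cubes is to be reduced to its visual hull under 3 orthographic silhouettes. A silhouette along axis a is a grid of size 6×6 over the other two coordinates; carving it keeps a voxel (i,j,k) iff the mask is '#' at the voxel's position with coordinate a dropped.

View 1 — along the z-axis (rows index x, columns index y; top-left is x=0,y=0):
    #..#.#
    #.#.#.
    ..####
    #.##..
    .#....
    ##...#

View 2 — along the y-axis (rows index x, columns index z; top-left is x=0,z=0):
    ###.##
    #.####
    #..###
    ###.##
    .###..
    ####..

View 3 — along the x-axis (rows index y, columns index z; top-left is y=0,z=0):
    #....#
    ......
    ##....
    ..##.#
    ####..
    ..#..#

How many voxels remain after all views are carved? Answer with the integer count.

voxel count = 26

initial block: 6^3 = 216
[1] z-view keeps 17 columns → grid now 102
[2] y-view keeps 26 columns → grid now 76
[3] x-view keeps 13 columns → grid now 26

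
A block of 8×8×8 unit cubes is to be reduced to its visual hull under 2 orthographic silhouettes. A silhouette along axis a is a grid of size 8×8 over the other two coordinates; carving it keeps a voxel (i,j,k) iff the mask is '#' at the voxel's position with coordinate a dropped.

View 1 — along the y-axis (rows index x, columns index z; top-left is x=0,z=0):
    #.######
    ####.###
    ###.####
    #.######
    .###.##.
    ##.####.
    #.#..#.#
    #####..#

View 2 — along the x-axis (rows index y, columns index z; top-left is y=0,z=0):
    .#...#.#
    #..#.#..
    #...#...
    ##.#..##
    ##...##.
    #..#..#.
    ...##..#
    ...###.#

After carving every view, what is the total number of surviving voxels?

initial block: 8^3 = 512
step 1: project along y, AND mask (49/64) → |grid| = 392
step 2: project along x, AND mask (27/64) → |grid| = 165

|visual hull| = 165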